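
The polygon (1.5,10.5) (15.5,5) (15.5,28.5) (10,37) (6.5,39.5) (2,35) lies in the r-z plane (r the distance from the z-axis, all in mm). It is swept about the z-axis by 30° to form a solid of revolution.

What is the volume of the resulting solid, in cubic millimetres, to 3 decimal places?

Profile (r,z), 6 vertices: (1.5,10.5) (15.5,5) (15.5,28.5) (10,37) (6.5,39.5) (2,35)
edge 0: (1.5,10.5)→(15.5,5)  cross = 1.5·5 − 15.5·10.5 = -155.2500; (r_i+r_j)·cross = 17·-155.2500 = -2639.2500
edge 1: (15.5,5)→(15.5,28.5)  cross = 15.5·28.5 − 15.5·5 = 364.2500; (r_i+r_j)·cross = 31·364.2500 = 11291.7500
edge 2: (15.5,28.5)→(10,37)  cross = 15.5·37 − 10·28.5 = 288.5000; (r_i+r_j)·cross = 25.5·288.5000 = 7356.7500
edge 3: (10,37)→(6.5,39.5)  cross = 10·39.5 − 6.5·37 = 154.5000; (r_i+r_j)·cross = 16.5·154.5000 = 2549.2500
edge 4: (6.5,39.5)→(2,35)  cross = 6.5·35 − 2·39.5 = 148.5000; (r_i+r_j)·cross = 8.5·148.5000 = 1262.2500
edge 5: (2,35)→(1.5,10.5)  cross = 2·10.5 − 1.5·35 = -31.5000; (r_i+r_j)·cross = 3.5·-31.5000 = -110.2500
Σcross = 769.0000 → A = |Σcross|/2 = 384.5000 mm²
Σ(r_i+r_j)·cross = 19710.5000 → first moment M = |Σ|/6 = 3285.0833
R_c = M/A = 3285.0833/384.5000 = 8.5438 mm
θ = 30° = 0.523599 rad
V = θ·R_c·A = 0.523599·8.5438·384.5000 = 1720.066 mm³

Volume = 1720.066 mm³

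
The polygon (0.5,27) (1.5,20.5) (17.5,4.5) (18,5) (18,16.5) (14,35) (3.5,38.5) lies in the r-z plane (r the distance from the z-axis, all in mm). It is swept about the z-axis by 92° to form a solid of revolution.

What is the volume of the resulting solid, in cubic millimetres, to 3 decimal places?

Profile (r,z), 7 vertices: (0.5,27) (1.5,20.5) (17.5,4.5) (18,5) (18,16.5) (14,35) (3.5,38.5)
edge 0: (0.5,27)→(1.5,20.5)  cross = 0.5·20.5 − 1.5·27 = -30.2500; (r_i+r_j)·cross = 2·-30.2500 = -60.5000
edge 1: (1.5,20.5)→(17.5,4.5)  cross = 1.5·4.5 − 17.5·20.5 = -352.0000; (r_i+r_j)·cross = 19·-352.0000 = -6688.0000
edge 2: (17.5,4.5)→(18,5)  cross = 17.5·5 − 18·4.5 = 6.5000; (r_i+r_j)·cross = 35.5·6.5000 = 230.7500
edge 3: (18,5)→(18,16.5)  cross = 18·16.5 − 18·5 = 207.0000; (r_i+r_j)·cross = 36·207.0000 = 7452.0000
edge 4: (18,16.5)→(14,35)  cross = 18·35 − 14·16.5 = 399.0000; (r_i+r_j)·cross = 32·399.0000 = 12768.0000
edge 5: (14,35)→(3.5,38.5)  cross = 14·38.5 − 3.5·35 = 416.5000; (r_i+r_j)·cross = 17.5·416.5000 = 7288.7500
edge 6: (3.5,38.5)→(0.5,27)  cross = 3.5·27 − 0.5·38.5 = 75.2500; (r_i+r_j)·cross = 4·75.2500 = 301.0000
Σcross = 722.0000 → A = |Σcross|/2 = 361.0000 mm²
Σ(r_i+r_j)·cross = 21292.0000 → first moment M = |Σ|/6 = 3548.6667
R_c = M/A = 3548.6667/361.0000 = 9.8301 mm
θ = 92° = 1.605703 rad
V = θ·R_c·A = 1.605703·9.8301·361.0000 = 5698.104 mm³

Volume = 5698.104 mm³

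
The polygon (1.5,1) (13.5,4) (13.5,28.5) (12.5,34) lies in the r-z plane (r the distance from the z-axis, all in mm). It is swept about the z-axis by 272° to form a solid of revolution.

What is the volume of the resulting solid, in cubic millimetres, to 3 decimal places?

Volume = 8664.012 mm³

Profile (r,z), 4 vertices: (1.5,1) (13.5,4) (13.5,28.5) (12.5,34)
edge 0: (1.5,1)→(13.5,4)  cross = 1.5·4 − 13.5·1 = -7.5000; (r_i+r_j)·cross = 15·-7.5000 = -112.5000
edge 1: (13.5,4)→(13.5,28.5)  cross = 13.5·28.5 − 13.5·4 = 330.7500; (r_i+r_j)·cross = 27·330.7500 = 8930.2500
edge 2: (13.5,28.5)→(12.5,34)  cross = 13.5·34 − 12.5·28.5 = 102.7500; (r_i+r_j)·cross = 26·102.7500 = 2671.5000
edge 3: (12.5,34)→(1.5,1)  cross = 12.5·1 − 1.5·34 = -38.5000; (r_i+r_j)·cross = 14·-38.5000 = -539.0000
Σcross = 387.5000 → A = |Σcross|/2 = 193.7500 mm²
Σ(r_i+r_j)·cross = 10950.2500 → first moment M = |Σ|/6 = 1825.0417
R_c = M/A = 1825.0417/193.7500 = 9.4196 mm
θ = 272° = 4.747296 rad
V = θ·R_c·A = 4.747296·9.4196·193.7500 = 8664.012 mm³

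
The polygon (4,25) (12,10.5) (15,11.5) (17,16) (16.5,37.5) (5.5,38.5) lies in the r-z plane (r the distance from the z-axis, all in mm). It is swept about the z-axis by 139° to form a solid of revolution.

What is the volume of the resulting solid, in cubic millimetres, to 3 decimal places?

Profile (r,z), 6 vertices: (4,25) (12,10.5) (15,11.5) (17,16) (16.5,37.5) (5.5,38.5)
edge 0: (4,25)→(12,10.5)  cross = 4·10.5 − 12·25 = -258.0000; (r_i+r_j)·cross = 16·-258.0000 = -4128.0000
edge 1: (12,10.5)→(15,11.5)  cross = 12·11.5 − 15·10.5 = -19.5000; (r_i+r_j)·cross = 27·-19.5000 = -526.5000
edge 2: (15,11.5)→(17,16)  cross = 15·16 − 17·11.5 = 44.5000; (r_i+r_j)·cross = 32·44.5000 = 1424.0000
edge 3: (17,16)→(16.5,37.5)  cross = 17·37.5 − 16.5·16 = 373.5000; (r_i+r_j)·cross = 33.5·373.5000 = 12512.2500
edge 4: (16.5,37.5)→(5.5,38.5)  cross = 16.5·38.5 − 5.5·37.5 = 429.0000; (r_i+r_j)·cross = 22·429.0000 = 9438.0000
edge 5: (5.5,38.5)→(4,25)  cross = 5.5·25 − 4·38.5 = -16.5000; (r_i+r_j)·cross = 9.5·-16.5000 = -156.7500
Σcross = 553.0000 → A = |Σcross|/2 = 276.5000 mm²
Σ(r_i+r_j)·cross = 18563.0000 → first moment M = |Σ|/6 = 3093.8333
R_c = M/A = 3093.8333/276.5000 = 11.1893 mm
θ = 139° = 2.426008 rad
V = θ·R_c·A = 2.426008·11.1893·276.5000 = 7505.663 mm³

Volume = 7505.663 mm³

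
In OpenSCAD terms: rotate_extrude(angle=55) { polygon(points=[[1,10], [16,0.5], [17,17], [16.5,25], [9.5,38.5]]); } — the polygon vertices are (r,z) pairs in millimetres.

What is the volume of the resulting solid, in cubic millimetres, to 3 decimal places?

Volume = 3481.270 mm³

Profile (r,z), 5 vertices: (1,10) (16,0.5) (17,17) (16.5,25) (9.5,38.5)
edge 0: (1,10)→(16,0.5)  cross = 1·0.5 − 16·10 = -159.5000; (r_i+r_j)·cross = 17·-159.5000 = -2711.5000
edge 1: (16,0.5)→(17,17)  cross = 16·17 − 17·0.5 = 263.5000; (r_i+r_j)·cross = 33·263.5000 = 8695.5000
edge 2: (17,17)→(16.5,25)  cross = 17·25 − 16.5·17 = 144.5000; (r_i+r_j)·cross = 33.5·144.5000 = 4840.7500
edge 3: (16.5,25)→(9.5,38.5)  cross = 16.5·38.5 − 9.5·25 = 397.7500; (r_i+r_j)·cross = 26·397.7500 = 10341.5000
edge 4: (9.5,38.5)→(1,10)  cross = 9.5·10 − 1·38.5 = 56.5000; (r_i+r_j)·cross = 10.5·56.5000 = 593.2500
Σcross = 702.7500 → A = |Σcross|/2 = 351.3750 mm²
Σ(r_i+r_j)·cross = 21759.5000 → first moment M = |Σ|/6 = 3626.5833
R_c = M/A = 3626.5833/351.3750 = 10.3211 mm
θ = 55° = 0.959931 rad
V = θ·R_c·A = 0.959931·10.3211·351.3750 = 3481.270 mm³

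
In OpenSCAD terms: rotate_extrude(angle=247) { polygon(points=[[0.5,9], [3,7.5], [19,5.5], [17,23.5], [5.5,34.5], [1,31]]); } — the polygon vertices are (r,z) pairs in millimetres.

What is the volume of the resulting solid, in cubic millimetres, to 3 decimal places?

Profile (r,z), 6 vertices: (0.5,9) (3,7.5) (19,5.5) (17,23.5) (5.5,34.5) (1,31)
edge 0: (0.5,9)→(3,7.5)  cross = 0.5·7.5 − 3·9 = -23.2500; (r_i+r_j)·cross = 3.5·-23.2500 = -81.3750
edge 1: (3,7.5)→(19,5.5)  cross = 3·5.5 − 19·7.5 = -126.0000; (r_i+r_j)·cross = 22·-126.0000 = -2772.0000
edge 2: (19,5.5)→(17,23.5)  cross = 19·23.5 − 17·5.5 = 353.0000; (r_i+r_j)·cross = 36·353.0000 = 12708.0000
edge 3: (17,23.5)→(5.5,34.5)  cross = 17·34.5 − 5.5·23.5 = 457.2500; (r_i+r_j)·cross = 22.5·457.2500 = 10288.1250
edge 4: (5.5,34.5)→(1,31)  cross = 5.5·31 − 1·34.5 = 136.0000; (r_i+r_j)·cross = 6.5·136.0000 = 884.0000
edge 5: (1,31)→(0.5,9)  cross = 1·9 − 0.5·31 = -6.5000; (r_i+r_j)·cross = 1.5·-6.5000 = -9.7500
Σcross = 790.5000 → A = |Σcross|/2 = 395.2500 mm²
Σ(r_i+r_j)·cross = 21017.0000 → first moment M = |Σ|/6 = 3502.8333
R_c = M/A = 3502.8333/395.2500 = 8.8623 mm
θ = 247° = 4.310963 rad
V = θ·R_c·A = 4.310963·8.8623·395.2500 = 15100.586 mm³

Volume = 15100.586 mm³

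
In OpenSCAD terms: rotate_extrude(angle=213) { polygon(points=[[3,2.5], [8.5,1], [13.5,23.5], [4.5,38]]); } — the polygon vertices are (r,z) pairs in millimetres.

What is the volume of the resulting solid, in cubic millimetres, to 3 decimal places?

Profile (r,z), 4 vertices: (3,2.5) (8.5,1) (13.5,23.5) (4.5,38)
edge 0: (3,2.5)→(8.5,1)  cross = 3·1 − 8.5·2.5 = -18.2500; (r_i+r_j)·cross = 11.5·-18.2500 = -209.8750
edge 1: (8.5,1)→(13.5,23.5)  cross = 8.5·23.5 − 13.5·1 = 186.2500; (r_i+r_j)·cross = 22·186.2500 = 4097.5000
edge 2: (13.5,23.5)→(4.5,38)  cross = 13.5·38 − 4.5·23.5 = 407.2500; (r_i+r_j)·cross = 18·407.2500 = 7330.5000
edge 3: (4.5,38)→(3,2.5)  cross = 4.5·2.5 − 3·38 = -102.7500; (r_i+r_j)·cross = 7.5·-102.7500 = -770.6250
Σcross = 472.5000 → A = |Σcross|/2 = 236.2500 mm²
Σ(r_i+r_j)·cross = 10447.5000 → first moment M = |Σ|/6 = 1741.2500
R_c = M/A = 1741.2500/236.2500 = 7.3704 mm
θ = 213° = 3.717551 rad
V = θ·R_c·A = 3.717551·7.3704·236.2500 = 6473.186 mm³

Volume = 6473.186 mm³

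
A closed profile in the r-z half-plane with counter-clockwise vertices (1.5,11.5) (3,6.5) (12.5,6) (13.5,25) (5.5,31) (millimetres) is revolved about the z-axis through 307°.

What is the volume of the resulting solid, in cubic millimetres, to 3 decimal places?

Profile (r,z), 5 vertices: (1.5,11.5) (3,6.5) (12.5,6) (13.5,25) (5.5,31)
edge 0: (1.5,11.5)→(3,6.5)  cross = 1.5·6.5 − 3·11.5 = -24.7500; (r_i+r_j)·cross = 4.5·-24.7500 = -111.3750
edge 1: (3,6.5)→(12.5,6)  cross = 3·6 − 12.5·6.5 = -63.2500; (r_i+r_j)·cross = 15.5·-63.2500 = -980.3750
edge 2: (12.5,6)→(13.5,25)  cross = 12.5·25 − 13.5·6 = 231.5000; (r_i+r_j)·cross = 26·231.5000 = 6019.0000
edge 3: (13.5,25)→(5.5,31)  cross = 13.5·31 − 5.5·25 = 281.0000; (r_i+r_j)·cross = 19·281.0000 = 5339.0000
edge 4: (5.5,31)→(1.5,11.5)  cross = 5.5·11.5 − 1.5·31 = 16.7500; (r_i+r_j)·cross = 7·16.7500 = 117.2500
Σcross = 441.2500 → A = |Σcross|/2 = 220.6250 mm²
Σ(r_i+r_j)·cross = 10383.5000 → first moment M = |Σ|/6 = 1730.5833
R_c = M/A = 1730.5833/220.6250 = 7.8440 mm
θ = 307° = 5.358161 rad
V = θ·R_c·A = 5.358161·7.8440·220.6250 = 9272.744 mm³

Volume = 9272.744 mm³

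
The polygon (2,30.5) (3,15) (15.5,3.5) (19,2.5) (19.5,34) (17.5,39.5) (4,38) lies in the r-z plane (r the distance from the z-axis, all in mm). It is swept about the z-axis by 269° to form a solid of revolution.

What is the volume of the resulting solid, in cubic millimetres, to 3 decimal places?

Volume = 27608.569 mm³

Profile (r,z), 7 vertices: (2,30.5) (3,15) (15.5,3.5) (19,2.5) (19.5,34) (17.5,39.5) (4,38)
edge 0: (2,30.5)→(3,15)  cross = 2·15 − 3·30.5 = -61.5000; (r_i+r_j)·cross = 5·-61.5000 = -307.5000
edge 1: (3,15)→(15.5,3.5)  cross = 3·3.5 − 15.5·15 = -222.0000; (r_i+r_j)·cross = 18.5·-222.0000 = -4107.0000
edge 2: (15.5,3.5)→(19,2.5)  cross = 15.5·2.5 − 19·3.5 = -27.7500; (r_i+r_j)·cross = 34.5·-27.7500 = -957.3750
edge 3: (19,2.5)→(19.5,34)  cross = 19·34 − 19.5·2.5 = 597.2500; (r_i+r_j)·cross = 38.5·597.2500 = 22994.1250
edge 4: (19.5,34)→(17.5,39.5)  cross = 19.5·39.5 − 17.5·34 = 175.2500; (r_i+r_j)·cross = 37·175.2500 = 6484.2500
edge 5: (17.5,39.5)→(4,38)  cross = 17.5·38 − 4·39.5 = 507.0000; (r_i+r_j)·cross = 21.5·507.0000 = 10900.5000
edge 6: (4,38)→(2,30.5)  cross = 4·30.5 − 2·38 = 46.0000; (r_i+r_j)·cross = 6·46.0000 = 276.0000
Σcross = 1014.2500 → A = |Σcross|/2 = 507.1250 mm²
Σ(r_i+r_j)·cross = 35283.0000 → first moment M = |Σ|/6 = 5880.5000
R_c = M/A = 5880.5000/507.1250 = 11.5958 mm
θ = 269° = 4.694936 rad
V = θ·R_c·A = 4.694936·11.5958·507.1250 = 27608.569 mm³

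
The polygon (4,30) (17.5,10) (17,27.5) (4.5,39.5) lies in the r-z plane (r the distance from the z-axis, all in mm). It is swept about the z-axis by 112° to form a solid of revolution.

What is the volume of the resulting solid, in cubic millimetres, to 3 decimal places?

Volume = 3874.270 mm³

Profile (r,z), 4 vertices: (4,30) (17.5,10) (17,27.5) (4.5,39.5)
edge 0: (4,30)→(17.5,10)  cross = 4·10 − 17.5·30 = -485.0000; (r_i+r_j)·cross = 21.5·-485.0000 = -10427.5000
edge 1: (17.5,10)→(17,27.5)  cross = 17.5·27.5 − 17·10 = 311.2500; (r_i+r_j)·cross = 34.5·311.2500 = 10738.1250
edge 2: (17,27.5)→(4.5,39.5)  cross = 17·39.5 − 4.5·27.5 = 547.7500; (r_i+r_j)·cross = 21.5·547.7500 = 11776.6250
edge 3: (4.5,39.5)→(4,30)  cross = 4.5·30 − 4·39.5 = -23.0000; (r_i+r_j)·cross = 8.5·-23.0000 = -195.5000
Σcross = 351.0000 → A = |Σcross|/2 = 175.5000 mm²
Σ(r_i+r_j)·cross = 11891.7500 → first moment M = |Σ|/6 = 1981.9583
R_c = M/A = 1981.9583/175.5000 = 11.2932 mm
θ = 112° = 1.954769 rad
V = θ·R_c·A = 1.954769·11.2932·175.5000 = 3874.270 mm³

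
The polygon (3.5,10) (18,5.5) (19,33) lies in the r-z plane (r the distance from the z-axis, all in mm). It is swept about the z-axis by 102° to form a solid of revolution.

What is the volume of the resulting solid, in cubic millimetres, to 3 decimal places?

Profile (r,z), 3 vertices: (3.5,10) (18,5.5) (19,33)
edge 0: (3.5,10)→(18,5.5)  cross = 3.5·5.5 − 18·10 = -160.7500; (r_i+r_j)·cross = 21.5·-160.7500 = -3456.1250
edge 1: (18,5.5)→(19,33)  cross = 18·33 − 19·5.5 = 489.5000; (r_i+r_j)·cross = 37·489.5000 = 18111.5000
edge 2: (19,33)→(3.5,10)  cross = 19·10 − 3.5·33 = 74.5000; (r_i+r_j)·cross = 22.5·74.5000 = 1676.2500
Σcross = 403.2500 → A = |Σcross|/2 = 201.6250 mm²
Σ(r_i+r_j)·cross = 16331.6250 → first moment M = |Σ|/6 = 2721.9375
R_c = M/A = 2721.9375/201.6250 = 13.5000 mm
θ = 102° = 1.780236 rad
V = θ·R_c·A = 1.780236·13.5000·201.6250 = 4845.691 mm³

Volume = 4845.691 mm³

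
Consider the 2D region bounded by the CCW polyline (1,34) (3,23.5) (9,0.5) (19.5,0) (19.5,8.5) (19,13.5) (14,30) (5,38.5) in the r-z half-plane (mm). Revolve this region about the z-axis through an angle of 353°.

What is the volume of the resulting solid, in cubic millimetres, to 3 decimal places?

Profile (r,z), 8 vertices: (1,34) (3,23.5) (9,0.5) (19.5,0) (19.5,8.5) (19,13.5) (14,30) (5,38.5)
edge 0: (1,34)→(3,23.5)  cross = 1·23.5 − 3·34 = -78.5000; (r_i+r_j)·cross = 4·-78.5000 = -314.0000
edge 1: (3,23.5)→(9,0.5)  cross = 3·0.5 − 9·23.5 = -210.0000; (r_i+r_j)·cross = 12·-210.0000 = -2520.0000
edge 2: (9,0.5)→(19.5,0)  cross = 9·0 − 19.5·0.5 = -9.7500; (r_i+r_j)·cross = 28.5·-9.7500 = -277.8750
edge 3: (19.5,0)→(19.5,8.5)  cross = 19.5·8.5 − 19.5·0 = 165.7500; (r_i+r_j)·cross = 39·165.7500 = 6464.2500
edge 4: (19.5,8.5)→(19,13.5)  cross = 19.5·13.5 − 19·8.5 = 101.7500; (r_i+r_j)·cross = 38.5·101.7500 = 3917.3750
edge 5: (19,13.5)→(14,30)  cross = 19·30 − 14·13.5 = 381.0000; (r_i+r_j)·cross = 33·381.0000 = 12573.0000
edge 6: (14,30)→(5,38.5)  cross = 14·38.5 − 5·30 = 389.0000; (r_i+r_j)·cross = 19·389.0000 = 7391.0000
edge 7: (5,38.5)→(1,34)  cross = 5·34 − 1·38.5 = 131.5000; (r_i+r_j)·cross = 6·131.5000 = 789.0000
Σcross = 870.7500 → A = |Σcross|/2 = 435.3750 mm²
Σ(r_i+r_j)·cross = 28022.7500 → first moment M = |Σ|/6 = 4670.4583
R_c = M/A = 4670.4583/435.3750 = 10.7274 mm
θ = 353° = 6.161012 rad
V = θ·R_c·A = 6.161012·10.7274·435.3750 = 28774.751 mm³

Volume = 28774.751 mm³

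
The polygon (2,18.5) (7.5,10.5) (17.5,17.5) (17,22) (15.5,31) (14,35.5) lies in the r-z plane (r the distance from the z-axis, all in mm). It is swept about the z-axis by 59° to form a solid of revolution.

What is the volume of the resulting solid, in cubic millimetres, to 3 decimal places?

Volume = 2243.126 mm³

Profile (r,z), 6 vertices: (2,18.5) (7.5,10.5) (17.5,17.5) (17,22) (15.5,31) (14,35.5)
edge 0: (2,18.5)→(7.5,10.5)  cross = 2·10.5 − 7.5·18.5 = -117.7500; (r_i+r_j)·cross = 9.5·-117.7500 = -1118.6250
edge 1: (7.5,10.5)→(17.5,17.5)  cross = 7.5·17.5 − 17.5·10.5 = -52.5000; (r_i+r_j)·cross = 25·-52.5000 = -1312.5000
edge 2: (17.5,17.5)→(17,22)  cross = 17.5·22 − 17·17.5 = 87.5000; (r_i+r_j)·cross = 34.5·87.5000 = 3018.7500
edge 3: (17,22)→(15.5,31)  cross = 17·31 − 15.5·22 = 186.0000; (r_i+r_j)·cross = 32.5·186.0000 = 6045.0000
edge 4: (15.5,31)→(14,35.5)  cross = 15.5·35.5 − 14·31 = 116.2500; (r_i+r_j)·cross = 29.5·116.2500 = 3429.3750
edge 5: (14,35.5)→(2,18.5)  cross = 14·18.5 − 2·35.5 = 188.0000; (r_i+r_j)·cross = 16·188.0000 = 3008.0000
Σcross = 407.5000 → A = |Σcross|/2 = 203.7500 mm²
Σ(r_i+r_j)·cross = 13070.0000 → first moment M = |Σ|/6 = 2178.3333
R_c = M/A = 2178.3333/203.7500 = 10.6912 mm
θ = 59° = 1.029744 rad
V = θ·R_c·A = 1.029744·10.6912·203.7500 = 2243.126 mm³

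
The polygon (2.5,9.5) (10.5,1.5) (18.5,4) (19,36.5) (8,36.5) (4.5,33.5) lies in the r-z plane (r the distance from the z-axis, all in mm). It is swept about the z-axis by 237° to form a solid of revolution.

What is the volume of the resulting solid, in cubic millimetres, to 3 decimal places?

Volume = 23086.452 mm³

Profile (r,z), 6 vertices: (2.5,9.5) (10.5,1.5) (18.5,4) (19,36.5) (8,36.5) (4.5,33.5)
edge 0: (2.5,9.5)→(10.5,1.5)  cross = 2.5·1.5 − 10.5·9.5 = -96.0000; (r_i+r_j)·cross = 13·-96.0000 = -1248.0000
edge 1: (10.5,1.5)→(18.5,4)  cross = 10.5·4 − 18.5·1.5 = 14.2500; (r_i+r_j)·cross = 29·14.2500 = 413.2500
edge 2: (18.5,4)→(19,36.5)  cross = 18.5·36.5 − 19·4 = 599.2500; (r_i+r_j)·cross = 37.5·599.2500 = 22471.8750
edge 3: (19,36.5)→(8,36.5)  cross = 19·36.5 − 8·36.5 = 401.5000; (r_i+r_j)·cross = 27·401.5000 = 10840.5000
edge 4: (8,36.5)→(4.5,33.5)  cross = 8·33.5 − 4.5·36.5 = 103.7500; (r_i+r_j)·cross = 12.5·103.7500 = 1296.8750
edge 5: (4.5,33.5)→(2.5,9.5)  cross = 4.5·9.5 − 2.5·33.5 = -41.0000; (r_i+r_j)·cross = 7·-41.0000 = -287.0000
Σcross = 981.7500 → A = |Σcross|/2 = 490.8750 mm²
Σ(r_i+r_j)·cross = 33487.5000 → first moment M = |Σ|/6 = 5581.2500
R_c = M/A = 5581.2500/490.8750 = 11.3700 mm
θ = 237° = 4.136430 rad
V = θ·R_c·A = 4.136430·11.3700·490.8750 = 23086.452 mm³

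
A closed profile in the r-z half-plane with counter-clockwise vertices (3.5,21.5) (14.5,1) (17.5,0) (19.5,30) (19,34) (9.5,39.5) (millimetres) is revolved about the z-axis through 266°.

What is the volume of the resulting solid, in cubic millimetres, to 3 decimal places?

Profile (r,z), 6 vertices: (3.5,21.5) (14.5,1) (17.5,0) (19.5,30) (19,34) (9.5,39.5)
edge 0: (3.5,21.5)→(14.5,1)  cross = 3.5·1 − 14.5·21.5 = -308.2500; (r_i+r_j)·cross = 18·-308.2500 = -5548.5000
edge 1: (14.5,1)→(17.5,0)  cross = 14.5·0 − 17.5·1 = -17.5000; (r_i+r_j)·cross = 32·-17.5000 = -560.0000
edge 2: (17.5,0)→(19.5,30)  cross = 17.5·30 − 19.5·0 = 525.0000; (r_i+r_j)·cross = 37·525.0000 = 19425.0000
edge 3: (19.5,30)→(19,34)  cross = 19.5·34 − 19·30 = 93.0000; (r_i+r_j)·cross = 38.5·93.0000 = 3580.5000
edge 4: (19,34)→(9.5,39.5)  cross = 19·39.5 − 9.5·34 = 427.5000; (r_i+r_j)·cross = 28.5·427.5000 = 12183.7500
edge 5: (9.5,39.5)→(3.5,21.5)  cross = 9.5·21.5 − 3.5·39.5 = 66.0000; (r_i+r_j)·cross = 13·66.0000 = 858.0000
Σcross = 785.7500 → A = |Σcross|/2 = 392.8750 mm²
Σ(r_i+r_j)·cross = 29938.7500 → first moment M = |Σ|/6 = 4989.7917
R_c = M/A = 4989.7917/392.8750 = 12.7007 mm
θ = 266° = 4.642576 rad
V = θ·R_c·A = 4.642576·12.7007·392.8750 = 23165.486 mm³

Volume = 23165.486 mm³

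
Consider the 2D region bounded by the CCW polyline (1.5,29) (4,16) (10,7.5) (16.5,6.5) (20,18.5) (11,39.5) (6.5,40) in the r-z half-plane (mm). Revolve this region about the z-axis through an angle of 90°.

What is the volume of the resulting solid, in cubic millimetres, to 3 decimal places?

Volume = 6526.691 mm³

Profile (r,z), 7 vertices: (1.5,29) (4,16) (10,7.5) (16.5,6.5) (20,18.5) (11,39.5) (6.5,40)
edge 0: (1.5,29)→(4,16)  cross = 1.5·16 − 4·29 = -92.0000; (r_i+r_j)·cross = 5.5·-92.0000 = -506.0000
edge 1: (4,16)→(10,7.5)  cross = 4·7.5 − 10·16 = -130.0000; (r_i+r_j)·cross = 14·-130.0000 = -1820.0000
edge 2: (10,7.5)→(16.5,6.5)  cross = 10·6.5 − 16.5·7.5 = -58.7500; (r_i+r_j)·cross = 26.5·-58.7500 = -1556.8750
edge 3: (16.5,6.5)→(20,18.5)  cross = 16.5·18.5 − 20·6.5 = 175.2500; (r_i+r_j)·cross = 36.5·175.2500 = 6396.6250
edge 4: (20,18.5)→(11,39.5)  cross = 20·39.5 − 11·18.5 = 586.5000; (r_i+r_j)·cross = 31·586.5000 = 18181.5000
edge 5: (11,39.5)→(6.5,40)  cross = 11·40 − 6.5·39.5 = 183.2500; (r_i+r_j)·cross = 17.5·183.2500 = 3206.8750
edge 6: (6.5,40)→(1.5,29)  cross = 6.5·29 − 1.5·40 = 128.5000; (r_i+r_j)·cross = 8·128.5000 = 1028.0000
Σcross = 792.7500 → A = |Σcross|/2 = 396.3750 mm²
Σ(r_i+r_j)·cross = 24930.1250 → first moment M = |Σ|/6 = 4155.0208
R_c = M/A = 4155.0208/396.3750 = 10.4826 mm
θ = 90° = 1.570796 rad
V = θ·R_c·A = 1.570796·10.4826·396.3750 = 6526.691 mm³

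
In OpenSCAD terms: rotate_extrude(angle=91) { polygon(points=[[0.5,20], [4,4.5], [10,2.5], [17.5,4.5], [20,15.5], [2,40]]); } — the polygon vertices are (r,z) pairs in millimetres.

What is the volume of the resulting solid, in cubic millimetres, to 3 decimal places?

Profile (r,z), 6 vertices: (0.5,20) (4,4.5) (10,2.5) (17.5,4.5) (20,15.5) (2,40)
edge 0: (0.5,20)→(4,4.5)  cross = 0.5·4.5 − 4·20 = -77.7500; (r_i+r_j)·cross = 4.5·-77.7500 = -349.8750
edge 1: (4,4.5)→(10,2.5)  cross = 4·2.5 − 10·4.5 = -35.0000; (r_i+r_j)·cross = 14·-35.0000 = -490.0000
edge 2: (10,2.5)→(17.5,4.5)  cross = 10·4.5 − 17.5·2.5 = 1.2500; (r_i+r_j)·cross = 27.5·1.2500 = 34.3750
edge 3: (17.5,4.5)→(20,15.5)  cross = 17.5·15.5 − 20·4.5 = 181.2500; (r_i+r_j)·cross = 37.5·181.2500 = 6796.8750
edge 4: (20,15.5)→(2,40)  cross = 20·40 − 2·15.5 = 769.0000; (r_i+r_j)·cross = 22·769.0000 = 16918.0000
edge 5: (2,40)→(0.5,20)  cross = 2·20 − 0.5·40 = 20.0000; (r_i+r_j)·cross = 2.5·20.0000 = 50.0000
Σcross = 858.7500 → A = |Σcross|/2 = 429.3750 mm²
Σ(r_i+r_j)·cross = 22959.3750 → first moment M = |Σ|/6 = 3826.5625
R_c = M/A = 3826.5625/429.3750 = 8.9119 mm
θ = 91° = 1.588250 rad
V = θ·R_c·A = 1.588250·8.9119·429.3750 = 6077.536 mm³

Volume = 6077.536 mm³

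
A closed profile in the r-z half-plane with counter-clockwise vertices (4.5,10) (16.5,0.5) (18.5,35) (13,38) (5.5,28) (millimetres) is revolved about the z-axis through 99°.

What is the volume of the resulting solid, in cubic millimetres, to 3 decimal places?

Profile (r,z), 5 vertices: (4.5,10) (16.5,0.5) (18.5,35) (13,38) (5.5,28)
edge 0: (4.5,10)→(16.5,0.5)  cross = 4.5·0.5 − 16.5·10 = -162.7500; (r_i+r_j)·cross = 21·-162.7500 = -3417.7500
edge 1: (16.5,0.5)→(18.5,35)  cross = 16.5·35 − 18.5·0.5 = 568.2500; (r_i+r_j)·cross = 35·568.2500 = 19888.7500
edge 2: (18.5,35)→(13,38)  cross = 18.5·38 − 13·35 = 248.0000; (r_i+r_j)·cross = 31.5·248.0000 = 7812.0000
edge 3: (13,38)→(5.5,28)  cross = 13·28 − 5.5·38 = 155.0000; (r_i+r_j)·cross = 18.5·155.0000 = 2867.5000
edge 4: (5.5,28)→(4.5,10)  cross = 5.5·10 − 4.5·28 = -71.0000; (r_i+r_j)·cross = 10·-71.0000 = -710.0000
Σcross = 737.5000 → A = |Σcross|/2 = 368.7500 mm²
Σ(r_i+r_j)·cross = 26440.5000 → first moment M = |Σ|/6 = 4406.7500
R_c = M/A = 4406.7500/368.7500 = 11.9505 mm
θ = 99° = 1.727876 rad
V = θ·R_c·A = 1.727876·11.9505·368.7500 = 7614.317 mm³

Volume = 7614.317 mm³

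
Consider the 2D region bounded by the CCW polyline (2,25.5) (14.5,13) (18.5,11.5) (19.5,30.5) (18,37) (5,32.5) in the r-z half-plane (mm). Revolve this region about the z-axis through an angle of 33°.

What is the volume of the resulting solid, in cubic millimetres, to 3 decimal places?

Profile (r,z), 6 vertices: (2,25.5) (14.5,13) (18.5,11.5) (19.5,30.5) (18,37) (5,32.5)
edge 0: (2,25.5)→(14.5,13)  cross = 2·13 − 14.5·25.5 = -343.7500; (r_i+r_j)·cross = 16.5·-343.7500 = -5671.8750
edge 1: (14.5,13)→(18.5,11.5)  cross = 14.5·11.5 − 18.5·13 = -73.7500; (r_i+r_j)·cross = 33·-73.7500 = -2433.7500
edge 2: (18.5,11.5)→(19.5,30.5)  cross = 18.5·30.5 − 19.5·11.5 = 340.0000; (r_i+r_j)·cross = 38·340.0000 = 12920.0000
edge 3: (19.5,30.5)→(18,37)  cross = 19.5·37 − 18·30.5 = 172.5000; (r_i+r_j)·cross = 37.5·172.5000 = 6468.7500
edge 4: (18,37)→(5,32.5)  cross = 18·32.5 − 5·37 = 400.0000; (r_i+r_j)·cross = 23·400.0000 = 9200.0000
edge 5: (5,32.5)→(2,25.5)  cross = 5·25.5 − 2·32.5 = 62.5000; (r_i+r_j)·cross = 7·62.5000 = 437.5000
Σcross = 557.5000 → A = |Σcross|/2 = 278.7500 mm²
Σ(r_i+r_j)·cross = 20920.6250 → first moment M = |Σ|/6 = 3486.7708
R_c = M/A = 3486.7708/278.7500 = 12.5086 mm
θ = 33° = 0.575959 rad
V = θ·R_c·A = 0.575959·12.5086·278.7500 = 2008.236 mm³

Volume = 2008.236 mm³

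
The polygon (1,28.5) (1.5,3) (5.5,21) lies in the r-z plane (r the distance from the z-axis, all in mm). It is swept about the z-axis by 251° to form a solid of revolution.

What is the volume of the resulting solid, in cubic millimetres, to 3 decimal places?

Volume = 648.355 mm³

Profile (r,z), 3 vertices: (1,28.5) (1.5,3) (5.5,21)
edge 0: (1,28.5)→(1.5,3)  cross = 1·3 − 1.5·28.5 = -39.7500; (r_i+r_j)·cross = 2.5·-39.7500 = -99.3750
edge 1: (1.5,3)→(5.5,21)  cross = 1.5·21 − 5.5·3 = 15.0000; (r_i+r_j)·cross = 7·15.0000 = 105.0000
edge 2: (5.5,21)→(1,28.5)  cross = 5.5·28.5 − 1·21 = 135.7500; (r_i+r_j)·cross = 6.5·135.7500 = 882.3750
Σcross = 111.0000 → A = |Σcross|/2 = 55.5000 mm²
Σ(r_i+r_j)·cross = 888.0000 → first moment M = |Σ|/6 = 148.0000
R_c = M/A = 148.0000/55.5000 = 2.6667 mm
θ = 251° = 4.380776 rad
V = θ·R_c·A = 4.380776·2.6667·55.5000 = 648.355 mm³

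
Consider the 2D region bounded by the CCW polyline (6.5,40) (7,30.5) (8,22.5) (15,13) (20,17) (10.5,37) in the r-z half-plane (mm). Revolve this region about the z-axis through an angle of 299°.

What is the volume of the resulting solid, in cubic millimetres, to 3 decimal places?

Volume = 10637.656 mm³

Profile (r,z), 6 vertices: (6.5,40) (7,30.5) (8,22.5) (15,13) (20,17) (10.5,37)
edge 0: (6.5,40)→(7,30.5)  cross = 6.5·30.5 − 7·40 = -81.7500; (r_i+r_j)·cross = 13.5·-81.7500 = -1103.6250
edge 1: (7,30.5)→(8,22.5)  cross = 7·22.5 − 8·30.5 = -86.5000; (r_i+r_j)·cross = 15·-86.5000 = -1297.5000
edge 2: (8,22.5)→(15,13)  cross = 8·13 − 15·22.5 = -233.5000; (r_i+r_j)·cross = 23·-233.5000 = -5370.5000
edge 3: (15,13)→(20,17)  cross = 15·17 − 20·13 = -5.0000; (r_i+r_j)·cross = 35·-5.0000 = -175.0000
edge 4: (20,17)→(10.5,37)  cross = 20·37 − 10.5·17 = 561.5000; (r_i+r_j)·cross = 30.5·561.5000 = 17125.7500
edge 5: (10.5,37)→(6.5,40)  cross = 10.5·40 − 6.5·37 = 179.5000; (r_i+r_j)·cross = 17·179.5000 = 3051.5000
Σcross = 334.2500 → A = |Σcross|/2 = 167.1250 mm²
Σ(r_i+r_j)·cross = 12230.6250 → first moment M = |Σ|/6 = 2038.4375
R_c = M/A = 2038.4375/167.1250 = 12.1971 mm
θ = 299° = 5.218534 rad
V = θ·R_c·A = 5.218534·12.1971·167.1250 = 10637.656 mm³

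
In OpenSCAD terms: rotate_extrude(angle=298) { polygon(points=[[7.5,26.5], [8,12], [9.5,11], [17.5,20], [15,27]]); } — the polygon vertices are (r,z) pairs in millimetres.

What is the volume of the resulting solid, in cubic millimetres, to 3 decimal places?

Volume = 6570.916 mm³

Profile (r,z), 5 vertices: (7.5,26.5) (8,12) (9.5,11) (17.5,20) (15,27)
edge 0: (7.5,26.5)→(8,12)  cross = 7.5·12 − 8·26.5 = -122.0000; (r_i+r_j)·cross = 15.5·-122.0000 = -1891.0000
edge 1: (8,12)→(9.5,11)  cross = 8·11 − 9.5·12 = -26.0000; (r_i+r_j)·cross = 17.5·-26.0000 = -455.0000
edge 2: (9.5,11)→(17.5,20)  cross = 9.5·20 − 17.5·11 = -2.5000; (r_i+r_j)·cross = 27·-2.5000 = -67.5000
edge 3: (17.5,20)→(15,27)  cross = 17.5·27 − 15·20 = 172.5000; (r_i+r_j)·cross = 32.5·172.5000 = 5606.2500
edge 4: (15,27)→(7.5,26.5)  cross = 15·26.5 − 7.5·27 = 195.0000; (r_i+r_j)·cross = 22.5·195.0000 = 4387.5000
Σcross = 217.0000 → A = |Σcross|/2 = 108.5000 mm²
Σ(r_i+r_j)·cross = 7580.2500 → first moment M = |Σ|/6 = 1263.3750
R_c = M/A = 1263.3750/108.5000 = 11.6440 mm
θ = 298° = 5.201081 rad
V = θ·R_c·A = 5.201081·11.6440·108.5000 = 6570.916 mm³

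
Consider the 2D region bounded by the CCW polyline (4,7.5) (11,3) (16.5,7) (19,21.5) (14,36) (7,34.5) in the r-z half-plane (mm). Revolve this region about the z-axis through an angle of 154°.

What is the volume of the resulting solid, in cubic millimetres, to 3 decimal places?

Profile (r,z), 6 vertices: (4,7.5) (11,3) (16.5,7) (19,21.5) (14,36) (7,34.5)
edge 0: (4,7.5)→(11,3)  cross = 4·3 − 11·7.5 = -70.5000; (r_i+r_j)·cross = 15·-70.5000 = -1057.5000
edge 1: (11,3)→(16.5,7)  cross = 11·7 − 16.5·3 = 27.5000; (r_i+r_j)·cross = 27.5·27.5000 = 756.2500
edge 2: (16.5,7)→(19,21.5)  cross = 16.5·21.5 − 19·7 = 221.7500; (r_i+r_j)·cross = 35.5·221.7500 = 7872.1250
edge 3: (19,21.5)→(14,36)  cross = 19·36 − 14·21.5 = 383.0000; (r_i+r_j)·cross = 33·383.0000 = 12639.0000
edge 4: (14,36)→(7,34.5)  cross = 14·34.5 − 7·36 = 231.0000; (r_i+r_j)·cross = 21·231.0000 = 4851.0000
edge 5: (7,34.5)→(4,7.5)  cross = 7·7.5 − 4·34.5 = -85.5000; (r_i+r_j)·cross = 11·-85.5000 = -940.5000
Σcross = 707.2500 → A = |Σcross|/2 = 353.6250 mm²
Σ(r_i+r_j)·cross = 24120.3750 → first moment M = |Σ|/6 = 4020.0625
R_c = M/A = 4020.0625/353.6250 = 11.3682 mm
θ = 154° = 2.687807 rad
V = θ·R_c·A = 2.687807·11.3682·353.6250 = 10805.152 mm³

Volume = 10805.152 mm³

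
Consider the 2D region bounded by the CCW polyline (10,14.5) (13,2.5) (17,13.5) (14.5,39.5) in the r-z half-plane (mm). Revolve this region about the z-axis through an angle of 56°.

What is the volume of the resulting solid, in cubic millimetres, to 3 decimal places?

Profile (r,z), 4 vertices: (10,14.5) (13,2.5) (17,13.5) (14.5,39.5)
edge 0: (10,14.5)→(13,2.5)  cross = 10·2.5 − 13·14.5 = -163.5000; (r_i+r_j)·cross = 23·-163.5000 = -3760.5000
edge 1: (13,2.5)→(17,13.5)  cross = 13·13.5 − 17·2.5 = 133.0000; (r_i+r_j)·cross = 30·133.0000 = 3990.0000
edge 2: (17,13.5)→(14.5,39.5)  cross = 17·39.5 − 14.5·13.5 = 475.7500; (r_i+r_j)·cross = 31.5·475.7500 = 14986.1250
edge 3: (14.5,39.5)→(10,14.5)  cross = 14.5·14.5 − 10·39.5 = -184.7500; (r_i+r_j)·cross = 24.5·-184.7500 = -4526.3750
Σcross = 260.5000 → A = |Σcross|/2 = 130.2500 mm²
Σ(r_i+r_j)·cross = 10689.2500 → first moment M = |Σ|/6 = 1781.5417
R_c = M/A = 1781.5417/130.2500 = 13.6779 mm
θ = 56° = 0.977384 rad
V = θ·R_c·A = 0.977384·13.6779·130.2500 = 1741.251 mm³

Volume = 1741.251 mm³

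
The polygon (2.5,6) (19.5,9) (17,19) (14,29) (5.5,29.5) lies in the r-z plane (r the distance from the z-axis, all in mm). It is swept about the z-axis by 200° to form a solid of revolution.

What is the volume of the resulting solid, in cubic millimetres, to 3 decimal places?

Volume = 10189.232 mm³

Profile (r,z), 5 vertices: (2.5,6) (19.5,9) (17,19) (14,29) (5.5,29.5)
edge 0: (2.5,6)→(19.5,9)  cross = 2.5·9 − 19.5·6 = -94.5000; (r_i+r_j)·cross = 22·-94.5000 = -2079.0000
edge 1: (19.5,9)→(17,19)  cross = 19.5·19 − 17·9 = 217.5000; (r_i+r_j)·cross = 36.5·217.5000 = 7938.7500
edge 2: (17,19)→(14,29)  cross = 17·29 − 14·19 = 227.0000; (r_i+r_j)·cross = 31·227.0000 = 7037.0000
edge 3: (14,29)→(5.5,29.5)  cross = 14·29.5 − 5.5·29 = 253.5000; (r_i+r_j)·cross = 19.5·253.5000 = 4943.2500
edge 4: (5.5,29.5)→(2.5,6)  cross = 5.5·6 − 2.5·29.5 = -40.7500; (r_i+r_j)·cross = 8·-40.7500 = -326.0000
Σcross = 562.7500 → A = |Σcross|/2 = 281.3750 mm²
Σ(r_i+r_j)·cross = 17514.0000 → first moment M = |Σ|/6 = 2919.0000
R_c = M/A = 2919.0000/281.3750 = 10.3741 mm
θ = 200° = 3.490659 rad
V = θ·R_c·A = 3.490659·10.3741·281.3750 = 10189.232 mm³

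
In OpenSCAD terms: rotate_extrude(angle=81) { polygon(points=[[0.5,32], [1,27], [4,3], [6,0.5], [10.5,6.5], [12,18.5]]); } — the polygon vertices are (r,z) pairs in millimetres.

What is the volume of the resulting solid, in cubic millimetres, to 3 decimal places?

Volume = 1683.295 mm³

Profile (r,z), 6 vertices: (0.5,32) (1,27) (4,3) (6,0.5) (10.5,6.5) (12,18.5)
edge 0: (0.5,32)→(1,27)  cross = 0.5·27 − 1·32 = -18.5000; (r_i+r_j)·cross = 1.5·-18.5000 = -27.7500
edge 1: (1,27)→(4,3)  cross = 1·3 − 4·27 = -105.0000; (r_i+r_j)·cross = 5·-105.0000 = -525.0000
edge 2: (4,3)→(6,0.5)  cross = 4·0.5 − 6·3 = -16.0000; (r_i+r_j)·cross = 10·-16.0000 = -160.0000
edge 3: (6,0.5)→(10.5,6.5)  cross = 6·6.5 − 10.5·0.5 = 33.7500; (r_i+r_j)·cross = 16.5·33.7500 = 556.8750
edge 4: (10.5,6.5)→(12,18.5)  cross = 10.5·18.5 − 12·6.5 = 116.2500; (r_i+r_j)·cross = 22.5·116.2500 = 2615.6250
edge 5: (12,18.5)→(0.5,32)  cross = 12·32 − 0.5·18.5 = 374.7500; (r_i+r_j)·cross = 12.5·374.7500 = 4684.3750
Σcross = 385.2500 → A = |Σcross|/2 = 192.6250 mm²
Σ(r_i+r_j)·cross = 7144.1250 → first moment M = |Σ|/6 = 1190.6875
R_c = M/A = 1190.6875/192.6250 = 6.1814 mm
θ = 81° = 1.413717 rad
V = θ·R_c·A = 1.413717·6.1814·192.6250 = 1683.295 mm³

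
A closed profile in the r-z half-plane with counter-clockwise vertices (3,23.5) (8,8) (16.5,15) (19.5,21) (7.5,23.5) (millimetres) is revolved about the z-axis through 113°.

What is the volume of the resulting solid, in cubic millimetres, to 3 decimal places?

Profile (r,z), 5 vertices: (3,23.5) (8,8) (16.5,15) (19.5,21) (7.5,23.5)
edge 0: (3,23.5)→(8,8)  cross = 3·8 − 8·23.5 = -164.0000; (r_i+r_j)·cross = 11·-164.0000 = -1804.0000
edge 1: (8,8)→(16.5,15)  cross = 8·15 − 16.5·8 = -12.0000; (r_i+r_j)·cross = 24.5·-12.0000 = -294.0000
edge 2: (16.5,15)→(19.5,21)  cross = 16.5·21 − 19.5·15 = 54.0000; (r_i+r_j)·cross = 36·54.0000 = 1944.0000
edge 3: (19.5,21)→(7.5,23.5)  cross = 19.5·23.5 − 7.5·21 = 300.7500; (r_i+r_j)·cross = 27·300.7500 = 8120.2500
edge 4: (7.5,23.5)→(3,23.5)  cross = 7.5·23.5 − 3·23.5 = 105.7500; (r_i+r_j)·cross = 10.5·105.7500 = 1110.3750
Σcross = 284.5000 → A = |Σcross|/2 = 142.2500 mm²
Σ(r_i+r_j)·cross = 9076.6250 → first moment M = |Σ|/6 = 1512.7708
R_c = M/A = 1512.7708/142.2500 = 10.6346 mm
θ = 113° = 1.972222 rad
V = θ·R_c·A = 1.972222·10.6346·142.2500 = 2983.520 mm³

Volume = 2983.520 mm³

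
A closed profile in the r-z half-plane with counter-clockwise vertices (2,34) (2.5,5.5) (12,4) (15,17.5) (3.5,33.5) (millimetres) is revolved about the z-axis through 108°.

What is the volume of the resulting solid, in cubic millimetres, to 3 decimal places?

Profile (r,z), 5 vertices: (2,34) (2.5,5.5) (12,4) (15,17.5) (3.5,33.5)
edge 0: (2,34)→(2.5,5.5)  cross = 2·5.5 − 2.5·34 = -74.0000; (r_i+r_j)·cross = 4.5·-74.0000 = -333.0000
edge 1: (2.5,5.5)→(12,4)  cross = 2.5·4 − 12·5.5 = -56.0000; (r_i+r_j)·cross = 14.5·-56.0000 = -812.0000
edge 2: (12,4)→(15,17.5)  cross = 12·17.5 − 15·4 = 150.0000; (r_i+r_j)·cross = 27·150.0000 = 4050.0000
edge 3: (15,17.5)→(3.5,33.5)  cross = 15·33.5 − 3.5·17.5 = 441.2500; (r_i+r_j)·cross = 18.5·441.2500 = 8163.1250
edge 4: (3.5,33.5)→(2,34)  cross = 3.5·34 − 2·33.5 = 52.0000; (r_i+r_j)·cross = 5.5·52.0000 = 286.0000
Σcross = 513.2500 → A = |Σcross|/2 = 256.6250 mm²
Σ(r_i+r_j)·cross = 11354.1250 → first moment M = |Σ|/6 = 1892.3542
R_c = M/A = 1892.3542/256.6250 = 7.3740 mm
θ = 108° = 1.884956 rad
V = θ·R_c·A = 1.884956·7.3740·256.6250 = 3567.004 mm³

Volume = 3567.004 mm³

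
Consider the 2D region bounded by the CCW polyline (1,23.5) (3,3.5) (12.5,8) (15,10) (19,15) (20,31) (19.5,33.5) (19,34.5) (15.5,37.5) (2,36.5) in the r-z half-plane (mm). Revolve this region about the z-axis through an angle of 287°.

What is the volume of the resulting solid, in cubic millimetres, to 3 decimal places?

Profile (r,z), 10 vertices: (1,23.5) (3,3.5) (12.5,8) (15,10) (19,15) (20,31) (19.5,33.5) (19,34.5) (15.5,37.5) (2,36.5)
edge 0: (1,23.5)→(3,3.5)  cross = 1·3.5 − 3·23.5 = -67.0000; (r_i+r_j)·cross = 4·-67.0000 = -268.0000
edge 1: (3,3.5)→(12.5,8)  cross = 3·8 − 12.5·3.5 = -19.7500; (r_i+r_j)·cross = 15.5·-19.7500 = -306.1250
edge 2: (12.5,8)→(15,10)  cross = 12.5·10 − 15·8 = 5.0000; (r_i+r_j)·cross = 27.5·5.0000 = 137.5000
edge 3: (15,10)→(19,15)  cross = 15·15 − 19·10 = 35.0000; (r_i+r_j)·cross = 34·35.0000 = 1190.0000
edge 4: (19,15)→(20,31)  cross = 19·31 − 20·15 = 289.0000; (r_i+r_j)·cross = 39·289.0000 = 11271.0000
edge 5: (20,31)→(19.5,33.5)  cross = 20·33.5 − 19.5·31 = 65.5000; (r_i+r_j)·cross = 39.5·65.5000 = 2587.2500
edge 6: (19.5,33.5)→(19,34.5)  cross = 19.5·34.5 − 19·33.5 = 36.2500; (r_i+r_j)·cross = 38.5·36.2500 = 1395.6250
edge 7: (19,34.5)→(15.5,37.5)  cross = 19·37.5 − 15.5·34.5 = 177.7500; (r_i+r_j)·cross = 34.5·177.7500 = 6132.3750
edge 8: (15.5,37.5)→(2,36.5)  cross = 15.5·36.5 − 2·37.5 = 490.7500; (r_i+r_j)·cross = 17.5·490.7500 = 8588.1250
edge 9: (2,36.5)→(1,23.5)  cross = 2·23.5 − 1·36.5 = 10.5000; (r_i+r_j)·cross = 3·10.5000 = 31.5000
Σcross = 1023.0000 → A = |Σcross|/2 = 511.5000 mm²
Σ(r_i+r_j)·cross = 30759.2500 → first moment M = |Σ|/6 = 5126.5417
R_c = M/A = 5126.5417/511.5000 = 10.0226 mm
θ = 287° = 5.009095 rad
V = θ·R_c·A = 5.009095·10.0226·511.5000 = 25679.334 mm³

Volume = 25679.334 mm³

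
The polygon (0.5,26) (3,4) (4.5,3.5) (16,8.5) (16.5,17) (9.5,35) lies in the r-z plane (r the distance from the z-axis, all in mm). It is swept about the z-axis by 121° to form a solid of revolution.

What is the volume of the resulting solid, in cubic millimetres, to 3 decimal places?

Profile (r,z), 6 vertices: (0.5,26) (3,4) (4.5,3.5) (16,8.5) (16.5,17) (9.5,35)
edge 0: (0.5,26)→(3,4)  cross = 0.5·4 − 3·26 = -76.0000; (r_i+r_j)·cross = 3.5·-76.0000 = -266.0000
edge 1: (3,4)→(4.5,3.5)  cross = 3·3.5 − 4.5·4 = -7.5000; (r_i+r_j)·cross = 7.5·-7.5000 = -56.2500
edge 2: (4.5,3.5)→(16,8.5)  cross = 4.5·8.5 − 16·3.5 = -17.7500; (r_i+r_j)·cross = 20.5·-17.7500 = -363.8750
edge 3: (16,8.5)→(16.5,17)  cross = 16·17 − 16.5·8.5 = 131.7500; (r_i+r_j)·cross = 32.5·131.7500 = 4281.8750
edge 4: (16.5,17)→(9.5,35)  cross = 16.5·35 − 9.5·17 = 416.0000; (r_i+r_j)·cross = 26·416.0000 = 10816.0000
edge 5: (9.5,35)→(0.5,26)  cross = 9.5·26 − 0.5·35 = 229.5000; (r_i+r_j)·cross = 10·229.5000 = 2295.0000
Σcross = 676.0000 → A = |Σcross|/2 = 338.0000 mm²
Σ(r_i+r_j)·cross = 16706.7500 → first moment M = |Σ|/6 = 2784.4583
R_c = M/A = 2784.4583/338.0000 = 8.2380 mm
θ = 121° = 2.111848 rad
V = θ·R_c·A = 2.111848·8.2380·338.0000 = 5880.354 mm³

Volume = 5880.354 mm³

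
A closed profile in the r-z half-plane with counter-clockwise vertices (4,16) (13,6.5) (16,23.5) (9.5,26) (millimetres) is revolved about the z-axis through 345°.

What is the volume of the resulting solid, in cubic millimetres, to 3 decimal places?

Profile (r,z), 4 vertices: (4,16) (13,6.5) (16,23.5) (9.5,26)
edge 0: (4,16)→(13,6.5)  cross = 4·6.5 − 13·16 = -182.0000; (r_i+r_j)·cross = 17·-182.0000 = -3094.0000
edge 1: (13,6.5)→(16,23.5)  cross = 13·23.5 − 16·6.5 = 201.5000; (r_i+r_j)·cross = 29·201.5000 = 5843.5000
edge 2: (16,23.5)→(9.5,26)  cross = 16·26 − 9.5·23.5 = 192.7500; (r_i+r_j)·cross = 25.5·192.7500 = 4915.1250
edge 3: (9.5,26)→(4,16)  cross = 9.5·16 − 4·26 = 48.0000; (r_i+r_j)·cross = 13.5·48.0000 = 648.0000
Σcross = 260.2500 → A = |Σcross|/2 = 130.1250 mm²
Σ(r_i+r_j)·cross = 8312.6250 → first moment M = |Σ|/6 = 1385.4375
R_c = M/A = 1385.4375/130.1250 = 10.6470 mm
θ = 345° = 6.021386 rad
V = θ·R_c·A = 6.021386·10.6470·130.1250 = 8342.254 mm³

Volume = 8342.254 mm³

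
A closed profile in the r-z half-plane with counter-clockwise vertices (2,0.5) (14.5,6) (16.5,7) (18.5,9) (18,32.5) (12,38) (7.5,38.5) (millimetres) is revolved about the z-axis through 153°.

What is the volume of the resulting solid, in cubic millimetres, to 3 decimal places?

Profile (r,z), 7 vertices: (2,0.5) (14.5,6) (16.5,7) (18.5,9) (18,32.5) (12,38) (7.5,38.5)
edge 0: (2,0.5)→(14.5,6)  cross = 2·6 − 14.5·0.5 = 4.7500; (r_i+r_j)·cross = 16.5·4.7500 = 78.3750
edge 1: (14.5,6)→(16.5,7)  cross = 14.5·7 − 16.5·6 = 2.5000; (r_i+r_j)·cross = 31·2.5000 = 77.5000
edge 2: (16.5,7)→(18.5,9)  cross = 16.5·9 − 18.5·7 = 19.0000; (r_i+r_j)·cross = 35·19.0000 = 665.0000
edge 3: (18.5,9)→(18,32.5)  cross = 18.5·32.5 − 18·9 = 439.2500; (r_i+r_j)·cross = 36.5·439.2500 = 16032.6250
edge 4: (18,32.5)→(12,38)  cross = 18·38 − 12·32.5 = 294.0000; (r_i+r_j)·cross = 30·294.0000 = 8820.0000
edge 5: (12,38)→(7.5,38.5)  cross = 12·38.5 − 7.5·38 = 177.0000; (r_i+r_j)·cross = 19.5·177.0000 = 3451.5000
edge 6: (7.5,38.5)→(2,0.5)  cross = 7.5·0.5 − 2·38.5 = -73.2500; (r_i+r_j)·cross = 9.5·-73.2500 = -695.8750
Σcross = 863.2500 → A = |Σcross|/2 = 431.6250 mm²
Σ(r_i+r_j)·cross = 28429.1250 → first moment M = |Σ|/6 = 4738.1875
R_c = M/A = 4738.1875/431.6250 = 10.9776 mm
θ = 153° = 2.670354 rad
V = θ·R_c·A = 2.670354·10.9776·431.6250 = 12652.637 mm³

Volume = 12652.637 mm³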